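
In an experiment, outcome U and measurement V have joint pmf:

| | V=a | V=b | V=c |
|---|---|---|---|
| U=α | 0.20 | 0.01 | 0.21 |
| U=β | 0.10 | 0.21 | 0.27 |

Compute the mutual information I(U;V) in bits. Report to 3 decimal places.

0.173 bits

Marginals: p(U) = (0.4200, 0.5800), p(V) = (0.3000, 0.2200, 0.4800).
I(U;V) = H(U) + H(V) − H(U,V).
H(U) = 0.9815, H(V) = 1.5099, H(U,V) = 2.3187.
I(U;V) = 0.9815 + 1.5099 − 2.3187 = 0.173 bits.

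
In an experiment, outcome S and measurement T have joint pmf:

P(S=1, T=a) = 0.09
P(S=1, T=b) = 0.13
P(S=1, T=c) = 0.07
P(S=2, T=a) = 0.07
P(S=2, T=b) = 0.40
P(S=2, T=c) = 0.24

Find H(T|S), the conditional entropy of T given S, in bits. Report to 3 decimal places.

1.387 bits

Chain rule: H(T|S) = H(S,T) − H(S).
Marginals: p(S) = (0.2900, 0.7100), p(T) = (0.1600, 0.5300, 0.3100).
H(S,T) = 2.2553 bits; H(S) = 0.8687 bits.
H(T|S) = 2.2553 − 0.8687 = 1.387 bits.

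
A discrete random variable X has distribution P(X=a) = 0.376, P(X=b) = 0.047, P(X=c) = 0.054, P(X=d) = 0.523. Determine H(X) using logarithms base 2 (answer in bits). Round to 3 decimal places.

H(X) = −Σ p·log₂ p.
  −(0.376)·log₂(0.376) = 0.5306
  −(0.047)·log₂(0.047) = 0.2073
  −(0.054)·log₂(0.054) = 0.2274
  −(0.523)·log₂(0.523) = 0.4891
Sum: 0.5306 + 0.2073 + 0.2274 + 0.4891 = 1.454 bits.

1.454 bits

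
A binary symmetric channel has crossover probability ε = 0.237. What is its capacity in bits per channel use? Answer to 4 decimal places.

Binary symmetric channel: C = 1 − h₂(ε) where h₂ is the binary entropy function.
h₂(0.237) = −0.237·log₂0.237 − 0.763·log₂0.763 = 0.7900.
C = 1 − 0.7900 = 0.2100 bits per channel use.

0.2100 bits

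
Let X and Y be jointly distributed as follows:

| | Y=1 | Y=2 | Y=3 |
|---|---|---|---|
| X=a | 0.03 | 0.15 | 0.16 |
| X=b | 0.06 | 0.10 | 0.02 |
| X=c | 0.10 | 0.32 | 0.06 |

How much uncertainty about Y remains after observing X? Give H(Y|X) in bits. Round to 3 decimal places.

Marginals: p(X) = (0.3400, 0.1800, 0.4800), p(Y) = (0.1900, 0.5700, 0.2400).
H(Y|X) = Σ p(X) · H(Y|X=·).
  X=a: p=0.3400, H(Y|X=a) = 1.3416
  X=b: p=0.1800, H(Y|X=b) = 1.3516
  X=c: p=0.4800, H(Y|X=c) = 1.2364
Weighted sum = 1.293 bits.

1.293 bits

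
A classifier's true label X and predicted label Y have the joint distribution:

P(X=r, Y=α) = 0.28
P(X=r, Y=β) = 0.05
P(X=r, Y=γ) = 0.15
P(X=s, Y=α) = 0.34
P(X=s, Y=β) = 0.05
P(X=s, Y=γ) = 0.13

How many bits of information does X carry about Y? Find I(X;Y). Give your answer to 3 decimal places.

Marginals: p(X) = (0.4800, 0.5200), p(Y) = (0.6200, 0.1000, 0.2800).
I(X;Y) = Σ p(x,y)·log₂[p(x,y)/(p(x)p(y))].
  (r,α): 0.28·log₂(0.9409) = -0.0246
  (r,β): 0.05·log₂(1.0417) = 0.0029
  (r,γ): 0.15·log₂(1.1161) = 0.0238
  (s,α): 0.34·log₂(1.0546) = 0.0261
  (s,β): 0.05·log₂(0.9615) = -0.0028
  (s,γ): 0.13·log₂(0.8929) = -0.0213
Sum = 0.004 bits.

0.004 bits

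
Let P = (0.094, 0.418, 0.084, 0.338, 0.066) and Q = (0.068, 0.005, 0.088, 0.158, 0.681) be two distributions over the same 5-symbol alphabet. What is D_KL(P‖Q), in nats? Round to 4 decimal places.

D(P‖Q) = Σ p·ln(p/q).
  0.094·ln(0.094/0.068) = 0.03044
  0.418·ln(0.418/0.005) = 1.85009
  0.084·ln(0.084/0.088) = -0.00391
  0.338·ln(0.338/0.158) = 0.25703
  0.066·ln(0.066/0.681) = -0.15404
D(P‖Q) = 1.9796 nats.

1.9796 nats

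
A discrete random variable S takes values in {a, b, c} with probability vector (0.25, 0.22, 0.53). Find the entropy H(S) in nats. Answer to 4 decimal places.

H(S) = −Σ p·ln p.
  −(0.25)·ln(0.25) = 0.34657
  −(0.22)·ln(0.22) = 0.33311
  −(0.53)·ln(0.53) = 0.33649
Sum: 0.34657 + 0.33311 + 0.33649 = 1.0162 nats.

1.0162 nats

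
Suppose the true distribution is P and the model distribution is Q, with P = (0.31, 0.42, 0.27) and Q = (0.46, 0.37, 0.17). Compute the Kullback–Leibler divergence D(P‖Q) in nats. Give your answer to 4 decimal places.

D(P‖Q) = Σ p·ln(p/q).
  0.31·ln(0.31/0.46) = -0.12234
  0.42·ln(0.42/0.37) = 0.05324
  0.27·ln(0.27/0.17) = 0.12491
D(P‖Q) = 0.0558 nats.

0.0558 nats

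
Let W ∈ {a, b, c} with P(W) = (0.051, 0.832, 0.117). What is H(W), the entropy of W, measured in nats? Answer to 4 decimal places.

H(W) = −Σ p·ln p.
  −(0.051)·ln(0.051) = 0.15177
  −(0.832)·ln(0.832) = 0.15302
  −(0.117)·ln(0.117) = 0.25103
Sum: 0.15177 + 0.15302 + 0.25103 = 0.5558 nats.

0.5558 nats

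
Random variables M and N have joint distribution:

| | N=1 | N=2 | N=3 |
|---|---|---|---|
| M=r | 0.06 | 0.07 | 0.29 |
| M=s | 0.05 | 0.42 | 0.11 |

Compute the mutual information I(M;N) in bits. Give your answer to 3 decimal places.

0.243 bits

Marginals: p(M) = (0.4200, 0.5800), p(N) = (0.1100, 0.4900, 0.4000).
I(M;N) = Σ p(x,y)·log₂[p(x,y)/(p(x)p(y))].
  (r,1): 0.06·log₂(1.2987) = 0.0226
  (r,2): 0.07·log₂(0.3401) = -0.1089
  (r,3): 0.29·log₂(1.7262) = 0.2284
  (s,1): 0.05·log₂(0.7837) = -0.0176
  (s,2): 0.42·log₂(1.4778) = 0.2367
  (s,3): 0.11·log₂(0.4741) = -0.1184
Sum = 0.243 bits.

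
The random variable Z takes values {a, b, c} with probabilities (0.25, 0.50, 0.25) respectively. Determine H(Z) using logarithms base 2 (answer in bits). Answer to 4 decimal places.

H(Z) = −Σ p·log₂ p.
  −(0.25)·log₂(0.25) = 0.50000
  −(0.50)·log₂(0.50) = 0.50000
  −(0.25)·log₂(0.25) = 0.50000
Sum: 0.50000 + 0.50000 + 0.50000 = 1.5000 bits.

1.5000 bits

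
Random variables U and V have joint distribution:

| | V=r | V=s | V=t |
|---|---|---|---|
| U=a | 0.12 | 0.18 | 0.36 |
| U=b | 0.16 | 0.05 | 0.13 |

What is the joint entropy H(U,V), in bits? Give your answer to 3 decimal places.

H(U,V) = −Σ p(x,y)·log₂ p(x,y) over all 6 cells.
  cell (a,r): −0.12·log₂0.12 = 0.3671
  cell (a,s): −0.18·log₂0.18 = 0.4453
  cell (a,t): −0.36·log₂0.36 = 0.5306
  cell (b,r): −0.16·log₂0.16 = 0.4230
  cell (b,s): −0.05·log₂0.05 = 0.2161
  cell (b,t): −0.13·log₂0.13 = 0.3826
Sum = 2.365 bits.

2.365 bits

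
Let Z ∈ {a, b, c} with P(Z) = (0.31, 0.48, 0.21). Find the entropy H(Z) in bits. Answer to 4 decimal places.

H(Z) = −Σ p·log₂ p.
  −(0.31)·log₂(0.31) = 0.52379
  −(0.48)·log₂(0.48) = 0.50827
  −(0.21)·log₂(0.21) = 0.47282
Sum: 0.52379 + 0.50827 + 0.47282 = 1.5049 bits.

1.5049 bits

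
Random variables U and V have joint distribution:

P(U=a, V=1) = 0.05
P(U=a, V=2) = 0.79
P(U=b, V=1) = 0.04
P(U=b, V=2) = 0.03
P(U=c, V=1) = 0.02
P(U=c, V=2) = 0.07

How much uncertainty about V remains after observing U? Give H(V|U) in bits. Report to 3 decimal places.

Marginals: p(U) = (0.8400, 0.0700, 0.0900), p(V) = (0.1100, 0.8900).
H(V|U) = Σ p(U) · H(V|U=·).
  U=a: p=0.8400, H(V|U=a) = 0.3256
  U=b: p=0.0700, H(V|U=b) = 0.9852
  U=c: p=0.0900, H(V|U=c) = 0.7642
Weighted sum = 0.411 bits.

0.411 bits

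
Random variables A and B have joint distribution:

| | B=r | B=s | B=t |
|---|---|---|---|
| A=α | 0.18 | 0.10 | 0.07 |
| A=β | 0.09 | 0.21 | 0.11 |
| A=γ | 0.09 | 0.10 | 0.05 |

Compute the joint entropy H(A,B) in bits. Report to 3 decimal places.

3.043 bits

H(A,B) = −Σ p(x,y)·log₂ p(x,y) over all 9 cells.
  cell (α,r): −0.18·log₂0.18 = 0.4453
  cell (α,s): −0.10·log₂0.10 = 0.3322
  cell (α,t): −0.07·log₂0.07 = 0.2686
  cell (β,r): −0.09·log₂0.09 = 0.3127
  cell (β,s): −0.21·log₂0.21 = 0.4728
  cell (β,t): −0.11·log₂0.11 = 0.3503
  cell (γ,r): −0.09·log₂0.09 = 0.3127
  cell (γ,s): −0.10·log₂0.10 = 0.3322
  cell (γ,t): −0.05·log₂0.05 = 0.2161
Sum = 3.043 bits.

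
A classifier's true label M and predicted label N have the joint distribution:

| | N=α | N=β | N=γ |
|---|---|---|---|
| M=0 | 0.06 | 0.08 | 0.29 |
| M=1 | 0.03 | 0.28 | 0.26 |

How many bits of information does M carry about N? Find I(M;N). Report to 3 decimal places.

0.079 bits

Marginals: p(M) = (0.4300, 0.5700), p(N) = (0.0900, 0.3600, 0.5500).
I(M;N) = H(M) + H(N) − H(M,N).
H(M) = 0.9858, H(N) = 1.3176, H(M,N) = 2.2242.
I(M;N) = 0.9858 + 1.3176 − 2.2242 = 0.079 bits.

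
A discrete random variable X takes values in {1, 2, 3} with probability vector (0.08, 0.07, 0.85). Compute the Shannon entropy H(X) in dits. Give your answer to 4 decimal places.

H(X) = −Σ p·log₁₀ p.
  −(0.08)·log₁₀(0.08) = 0.08775
  −(0.07)·log₁₀(0.07) = 0.08084
  −(0.85)·log₁₀(0.85) = 0.05999
Sum: 0.08775 + 0.08084 + 0.05999 = 0.2286 dits.

0.2286 dits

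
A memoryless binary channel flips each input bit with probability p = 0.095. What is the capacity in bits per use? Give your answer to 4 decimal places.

Binary symmetric channel: C = 1 − h₂(ε) where h₂ is the binary entropy function.
h₂(0.095) = −0.095·log₂0.095 − 0.905·log₂0.905 = 0.4529.
C = 1 − 0.4529 = 0.5471 bits per channel use.

0.5471 bits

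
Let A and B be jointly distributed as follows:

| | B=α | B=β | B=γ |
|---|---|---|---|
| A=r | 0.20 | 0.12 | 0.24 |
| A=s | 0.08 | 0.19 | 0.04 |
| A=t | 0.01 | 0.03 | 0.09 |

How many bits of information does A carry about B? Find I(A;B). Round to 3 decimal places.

Marginals: p(A) = (0.5600, 0.3100, 0.1300), p(B) = (0.2900, 0.3400, 0.3700).
I(A;B) = Σ p(x,y)·log₂[p(x,y)/(p(x)p(y))].
  (r,α): 0.20·log₂(1.2315) = 0.0601
  (r,β): 0.12·log₂(0.6303) = -0.0799
  (r,γ): 0.24·log₂(1.1583) = 0.0509
  (s,α): 0.08·log₂(0.8899) = -0.0135
  (s,β): 0.19·log₂(1.8027) = 0.1615
  (s,γ): 0.04·log₂(0.3487) = -0.0608
  (t,α): 0.01·log₂(0.2653) = -0.0191
  (t,β): 0.03·log₂(0.6787) = -0.0168
  (t,γ): 0.09·log₂(1.8711) = 0.0813
Sum = 0.164 bits.

0.164 bits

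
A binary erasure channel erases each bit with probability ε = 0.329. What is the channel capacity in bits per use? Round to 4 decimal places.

0.6710 bits

Binary erasure channel: capacity C = 1 − ε.
C = 1 − 0.329 = 0.6710 bits per channel use.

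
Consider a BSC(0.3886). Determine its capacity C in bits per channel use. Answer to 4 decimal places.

Binary symmetric channel: C = 1 − h₂(ε) where h₂ is the binary entropy function.
h₂(0.3886) = −0.3886·log₂0.3886 − 0.6114·log₂0.6114 = 0.9639.
C = 1 − 0.9639 = 0.0361 bits per channel use.

0.0361 bits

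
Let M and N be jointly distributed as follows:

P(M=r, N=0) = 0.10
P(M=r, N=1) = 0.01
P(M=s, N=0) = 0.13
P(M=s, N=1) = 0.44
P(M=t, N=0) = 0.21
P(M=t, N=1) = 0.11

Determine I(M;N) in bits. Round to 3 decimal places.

Marginals: p(M) = (0.1100, 0.5700, 0.3200), p(N) = (0.4400, 0.5600).
I(M;N) = Σ p(x,y)·log₂[p(x,y)/(p(x)p(y))].
  (r,0): 0.10·log₂(2.0661) = 0.1047
  (r,1): 0.01·log₂(0.1623) = -0.0262
  (s,0): 0.13·log₂(0.5183) = -0.1232
  (s,1): 0.44·log₂(1.3784) = 0.2037
  (t,0): 0.21·log₂(1.4915) = 0.1211
  (t,1): 0.11·log₂(0.6138) = -0.0774
Sum = 0.203 bits.

0.203 bits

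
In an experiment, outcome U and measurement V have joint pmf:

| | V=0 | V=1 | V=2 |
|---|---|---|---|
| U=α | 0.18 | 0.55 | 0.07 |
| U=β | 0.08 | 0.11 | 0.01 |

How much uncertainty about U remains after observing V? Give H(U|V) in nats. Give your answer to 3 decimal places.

0.488 nats

Marginals: p(U) = (0.8000, 0.2000), p(V) = (0.2600, 0.6600, 0.0800).
H(U|V) = Σ p(V) · H(U|V=·).
  V=0: p=0.2600, H(U|V=0) = 0.6172
  V=1: p=0.6600, H(U|V=1) = 0.4506
  V=2: p=0.0800, H(U|V=2) = 0.3768
Weighted sum = 0.488 nats.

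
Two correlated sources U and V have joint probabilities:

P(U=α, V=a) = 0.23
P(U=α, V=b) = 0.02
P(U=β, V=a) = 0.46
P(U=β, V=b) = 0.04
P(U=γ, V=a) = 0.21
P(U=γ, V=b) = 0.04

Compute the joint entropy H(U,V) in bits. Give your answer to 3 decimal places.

1.960 bits

H(U,V) = −Σ p(x,y)·log₂ p(x,y) over all 6 cells.
  cell (α,a): −0.23·log₂0.23 = 0.4877
  cell (α,b): −0.02·log₂0.02 = 0.1129
  cell (β,a): −0.46·log₂0.46 = 0.5153
  cell (β,b): −0.04·log₂0.04 = 0.1858
  cell (γ,a): −0.21·log₂0.21 = 0.4728
  cell (γ,b): −0.04·log₂0.04 = 0.1858
Sum = 1.960 bits.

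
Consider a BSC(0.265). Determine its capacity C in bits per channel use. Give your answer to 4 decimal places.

Binary symmetric channel: C = 1 − h₂(ε) where h₂ is the binary entropy function.
h₂(0.265) = −0.265·log₂0.265 − 0.735·log₂0.735 = 0.8342.
C = 1 − 0.8342 = 0.1658 bits per channel use.

0.1658 bits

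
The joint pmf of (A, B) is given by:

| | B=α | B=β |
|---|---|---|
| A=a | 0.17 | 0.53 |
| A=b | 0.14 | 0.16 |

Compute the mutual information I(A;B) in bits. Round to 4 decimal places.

0.0343 bits

Marginals: p(A) = (0.7000, 0.3000), p(B) = (0.3100, 0.6900).
I(A;B) = H(A) + H(B) − H(A,B).
H(A) = 0.8813, H(B) = 0.8932, H(A,B) = 1.7402.
I(A;B) = 0.8813 + 0.8932 − 1.7402 = 0.0343 bits.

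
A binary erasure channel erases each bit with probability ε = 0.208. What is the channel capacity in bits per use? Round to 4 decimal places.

0.7920 bits

Binary erasure channel: capacity C = 1 − ε.
C = 1 − 0.208 = 0.7920 bits per channel use.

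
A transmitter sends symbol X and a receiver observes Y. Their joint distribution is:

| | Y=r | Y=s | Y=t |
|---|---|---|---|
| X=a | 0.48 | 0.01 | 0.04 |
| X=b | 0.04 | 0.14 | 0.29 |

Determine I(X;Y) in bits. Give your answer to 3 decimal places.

Marginals: p(X) = (0.5300, 0.4700), p(Y) = (0.5200, 0.1500, 0.3300).
I(X;Y) = H(X) + H(Y) − H(X,Y).
H(X) = 0.9974, H(Y) = 1.4289, H(X,Y) = 1.8612.
I(X;Y) = 0.9974 + 1.4289 − 1.8612 = 0.565 bits.

0.565 bits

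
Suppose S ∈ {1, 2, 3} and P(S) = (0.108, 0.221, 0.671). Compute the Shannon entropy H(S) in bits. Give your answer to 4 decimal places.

H(S) = −Σ p·log₂ p.
  −(0.108)·log₂(0.108) = 0.34678
  −(0.221)·log₂(0.221) = 0.48131
  −(0.671)·log₂(0.671) = 0.38624
Sum: 0.34678 + 0.48131 + 0.38624 = 1.2143 bits.

1.2143 bits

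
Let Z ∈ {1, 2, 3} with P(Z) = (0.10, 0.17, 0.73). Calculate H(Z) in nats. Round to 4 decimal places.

H(Z) = −Σ p·ln p.
  −(0.10)·ln(0.10) = 0.23026
  −(0.17)·ln(0.17) = 0.30123
  −(0.73)·ln(0.73) = 0.22974
Sum: 0.23026 + 0.30123 + 0.22974 = 0.7612 nats.

0.7612 nats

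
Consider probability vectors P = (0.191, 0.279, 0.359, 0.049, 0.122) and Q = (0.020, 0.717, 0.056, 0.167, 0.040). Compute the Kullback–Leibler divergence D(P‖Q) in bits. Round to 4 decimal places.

1.3138 bits

D(P‖Q) = Σ p·log₂(p/q).
  0.191·log₂(0.191/0.020) = 0.62180
  0.279·log₂(0.279/0.717) = -0.37992
  0.359·log₂(0.359/0.056) = 0.96229
  0.049·log₂(0.049/0.167) = -0.08668
  0.122·log₂(0.122/0.040) = 0.19627
D(P‖Q) = 1.3138 bits.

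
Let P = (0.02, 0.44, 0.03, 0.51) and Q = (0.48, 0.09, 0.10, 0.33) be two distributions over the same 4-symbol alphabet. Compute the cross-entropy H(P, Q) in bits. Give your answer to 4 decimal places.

H(P,Q) = −Σ p·log₂ q.
  −0.02·log₂(0.48) = 0.02118
  −0.44·log₂(0.09) = 1.52853
  −0.03·log₂(0.10) = 0.09966
  −0.51·log₂(0.33) = 0.81573
H(P,Q) = 2.4651 bits.

2.4651 bits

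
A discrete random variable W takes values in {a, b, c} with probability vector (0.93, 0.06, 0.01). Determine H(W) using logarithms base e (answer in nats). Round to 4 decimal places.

H(W) = −Σ p·ln p.
  −(0.93)·ln(0.93) = 0.06749
  −(0.06)·ln(0.06) = 0.16880
  −(0.01)·ln(0.01) = 0.04605
Sum: 0.06749 + 0.16880 + 0.04605 = 0.2823 nats.

0.2823 nats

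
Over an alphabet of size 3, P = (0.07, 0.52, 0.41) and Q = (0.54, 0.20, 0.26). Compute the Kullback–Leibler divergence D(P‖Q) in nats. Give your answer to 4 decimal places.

0.5406 nats

D(P‖Q) = Σ p·ln(p/q).
  0.07·ln(0.07/0.54) = -0.14302
  0.52·ln(0.52/0.20) = 0.49687
  0.41·ln(0.41/0.26) = 0.18674
D(P‖Q) = 0.5406 nats.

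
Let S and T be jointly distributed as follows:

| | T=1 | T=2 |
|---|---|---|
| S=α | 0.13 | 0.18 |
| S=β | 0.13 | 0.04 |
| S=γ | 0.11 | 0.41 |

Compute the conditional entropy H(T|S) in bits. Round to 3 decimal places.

0.825 bits

Chain rule: H(T|S) = H(S,T) − H(S).
Marginals: p(S) = (0.3100, 0.1700, 0.5200), p(T) = (0.3700, 0.6300).
H(S,T) = 2.2740 bits; H(S) = 1.4490 bits.
H(T|S) = 2.2740 − 1.4490 = 0.825 bits.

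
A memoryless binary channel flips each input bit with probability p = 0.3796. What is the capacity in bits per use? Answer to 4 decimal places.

0.0422 bits

Binary symmetric channel: C = 1 − h₂(ε) where h₂ is the binary entropy function.
h₂(0.3796) = −0.3796·log₂0.3796 − 0.6204·log₂0.6204 = 0.9578.
C = 1 − 0.9578 = 0.0422 bits per channel use.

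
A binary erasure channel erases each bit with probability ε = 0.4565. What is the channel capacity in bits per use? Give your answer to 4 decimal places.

0.5435 bits

Binary erasure channel: capacity C = 1 − ε.
C = 1 − 0.4565 = 0.5435 bits per channel use.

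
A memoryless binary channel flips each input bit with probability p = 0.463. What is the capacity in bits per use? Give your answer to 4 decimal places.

Binary symmetric channel: C = 1 − h₂(ε) where h₂ is the binary entropy function.
h₂(0.463) = −0.463·log₂0.463 − 0.537·log₂0.537 = 0.9960.
C = 1 − 0.9960 = 0.0040 bits per channel use.

0.0040 bits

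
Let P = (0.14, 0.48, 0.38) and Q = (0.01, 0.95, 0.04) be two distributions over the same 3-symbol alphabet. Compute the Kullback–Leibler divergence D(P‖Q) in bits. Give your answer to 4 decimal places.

D(P‖Q) = Σ p·log₂(p/q).
  0.14·log₂(0.14/0.01) = 0.53303
  0.48·log₂(0.48/0.95) = -0.47275
  0.38·log₂(0.38/0.04) = 1.23421
D(P‖Q) = 1.2945 bits.

1.2945 bits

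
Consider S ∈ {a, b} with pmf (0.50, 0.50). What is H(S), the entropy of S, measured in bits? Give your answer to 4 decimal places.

1.0000 bits

H(S) = −Σ p·log₂ p.
  −(0.50)·log₂(0.50) = 0.50000
  −(0.50)·log₂(0.50) = 0.50000
Sum: 0.50000 + 0.50000 = 1.0000 bits.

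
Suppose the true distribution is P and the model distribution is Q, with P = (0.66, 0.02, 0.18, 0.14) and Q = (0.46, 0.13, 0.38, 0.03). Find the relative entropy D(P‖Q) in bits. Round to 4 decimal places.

D(P‖Q) = Σ p·log₂(p/q).
  0.66·log₂(0.66/0.46) = 0.34375
  0.02·log₂(0.02/0.13) = -0.05401
  0.18·log₂(0.18/0.38) = -0.19404
  0.14·log₂(0.14/0.03) = 0.31113
D(P‖Q) = 0.4068 bits.

0.4068 bits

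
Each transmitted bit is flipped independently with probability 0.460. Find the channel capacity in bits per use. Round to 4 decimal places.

Binary symmetric channel: C = 1 − h₂(ε) where h₂ is the binary entropy function.
h₂(0.460) = −0.460·log₂0.460 − 0.540·log₂0.540 = 0.9954.
C = 1 − 0.9954 = 0.0046 bits per channel use.

0.0046 bits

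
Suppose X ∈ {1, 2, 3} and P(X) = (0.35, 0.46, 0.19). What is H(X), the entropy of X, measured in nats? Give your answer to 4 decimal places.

H(X) = −Σ p·ln p.
  −(0.35)·ln(0.35) = 0.36744
  −(0.46)·ln(0.46) = 0.35720
  −(0.19)·ln(0.19) = 0.31554
Sum: 0.36744 + 0.35720 + 0.31554 = 1.0402 nats.

1.0402 nats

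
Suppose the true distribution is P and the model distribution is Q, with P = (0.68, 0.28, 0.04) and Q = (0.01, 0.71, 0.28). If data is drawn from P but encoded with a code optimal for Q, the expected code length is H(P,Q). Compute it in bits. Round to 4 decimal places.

4.7296 bits

H(P,Q) = −Σ p·log₂ q.
  −0.68·log₂(0.01) = 4.51782
  −0.28·log₂(0.71) = 0.13835
  −0.04·log₂(0.28) = 0.07346
H(P,Q) = 4.7296 bits.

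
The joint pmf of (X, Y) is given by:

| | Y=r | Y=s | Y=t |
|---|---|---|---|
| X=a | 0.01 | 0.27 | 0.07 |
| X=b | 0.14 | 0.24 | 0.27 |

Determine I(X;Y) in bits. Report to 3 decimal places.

Marginals: p(X) = (0.3500, 0.6500), p(Y) = (0.1500, 0.5100, 0.3400).
I(X;Y) = H(X) + H(Y) − H(X,Y).
H(X) = 0.9341, H(Y) = 1.4351, H(X,Y) = 2.2463.
I(X;Y) = 0.9341 + 1.4351 − 2.2463 = 0.123 bits.

0.123 bits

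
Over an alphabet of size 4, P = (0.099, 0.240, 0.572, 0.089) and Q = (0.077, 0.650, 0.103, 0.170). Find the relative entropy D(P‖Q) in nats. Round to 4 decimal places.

D(P‖Q) = Σ p·ln(p/q).
  0.099·ln(0.099/0.077) = 0.02488
  0.240·ln(0.240/0.650) = -0.23912
  0.572·ln(0.572/0.103) = 0.98064
  0.089·ln(0.089/0.170) = -0.05760
D(P‖Q) = 0.7088 nats.

0.7088 nats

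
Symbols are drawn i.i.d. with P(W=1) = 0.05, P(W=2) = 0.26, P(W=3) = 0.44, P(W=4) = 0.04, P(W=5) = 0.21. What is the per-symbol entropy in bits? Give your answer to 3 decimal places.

H(W) = −Σ p·log₂ p.
  −(0.05)·log₂(0.05) = 0.2161
  −(0.26)·log₂(0.26) = 0.5053
  −(0.44)·log₂(0.44) = 0.5211
  −(0.04)·log₂(0.04) = 0.1858
  −(0.21)·log₂(0.21) = 0.4728
Sum: 0.2161 + 0.5053 + 0.5211 + 0.1858 + 0.4728 = 1.901 bits.

1.901 bits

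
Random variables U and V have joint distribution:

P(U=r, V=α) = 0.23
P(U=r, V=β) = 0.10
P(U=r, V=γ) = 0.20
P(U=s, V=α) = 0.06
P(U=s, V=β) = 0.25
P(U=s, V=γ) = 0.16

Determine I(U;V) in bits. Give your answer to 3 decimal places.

0.125 bits

Marginals: p(U) = (0.5300, 0.4700), p(V) = (0.2900, 0.3500, 0.3600).
I(U;V) = Σ p(x,y)·log₂[p(x,y)/(p(x)p(y))].
  (r,α): 0.23·log₂(1.4964) = 0.1337
  (r,β): 0.10·log₂(0.5391) = -0.0891
  (r,γ): 0.20·log₂(1.0482) = 0.0136
  (s,α): 0.06·log₂(0.4402) = -0.0710
  (s,β): 0.25·log₂(1.5198) = 0.1510
  (s,γ): 0.16·log₂(0.9456) = -0.0129
Sum = 0.125 bits.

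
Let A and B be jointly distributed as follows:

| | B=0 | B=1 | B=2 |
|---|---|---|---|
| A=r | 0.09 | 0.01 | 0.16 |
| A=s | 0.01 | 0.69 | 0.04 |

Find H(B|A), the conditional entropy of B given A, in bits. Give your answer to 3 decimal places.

0.597 bits

Chain rule: H(B|A) = H(A,B) − H(A).
Marginals: p(A) = (0.2600, 0.7400), p(B) = (0.1000, 0.7000, 0.2000).
H(A,B) = 1.4237 bits; H(A) = 0.8267 bits.
H(B|A) = 1.4237 − 0.8267 = 0.597 bits.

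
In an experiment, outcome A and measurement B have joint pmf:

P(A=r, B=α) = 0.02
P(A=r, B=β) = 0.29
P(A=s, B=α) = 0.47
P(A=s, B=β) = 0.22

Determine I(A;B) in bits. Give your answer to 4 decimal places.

0.2696 bits

Marginals: p(A) = (0.3100, 0.6900), p(B) = (0.4900, 0.5100).
I(A;B) = H(A) + H(B) − H(A,B).
H(A) = 0.8932, H(B) = 0.9997, H(A,B) = 1.6233.
I(A;B) = 0.8932 + 0.9997 − 1.6233 = 0.2696 bits.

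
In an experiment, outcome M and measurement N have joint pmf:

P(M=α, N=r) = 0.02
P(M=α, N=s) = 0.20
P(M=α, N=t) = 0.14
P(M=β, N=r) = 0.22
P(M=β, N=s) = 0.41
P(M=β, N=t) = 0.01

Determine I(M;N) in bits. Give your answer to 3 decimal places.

0.234 bits

Marginals: p(M) = (0.3600, 0.6400), p(N) = (0.2400, 0.6100, 0.1500).
I(M;N) = H(M) + H(N) − H(M,N).
H(M) = 0.9427, H(N) = 1.3397, H(M,N) = 2.0488.
I(M;N) = 0.9427 + 1.3397 − 2.0488 = 0.234 bits.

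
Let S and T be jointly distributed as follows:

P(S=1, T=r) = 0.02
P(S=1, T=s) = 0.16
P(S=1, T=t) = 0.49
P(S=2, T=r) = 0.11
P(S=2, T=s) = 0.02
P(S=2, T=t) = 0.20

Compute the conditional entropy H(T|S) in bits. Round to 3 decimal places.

1.053 bits

Chain rule: H(T|S) = H(S,T) − H(S).
Marginals: p(S) = (0.6700, 0.3300), p(T) = (0.1300, 0.1800, 0.6900).
H(S,T) = 1.9677 bits; H(S) = 0.9149 bits.
H(T|S) = 1.9677 − 0.9149 = 1.053 bits.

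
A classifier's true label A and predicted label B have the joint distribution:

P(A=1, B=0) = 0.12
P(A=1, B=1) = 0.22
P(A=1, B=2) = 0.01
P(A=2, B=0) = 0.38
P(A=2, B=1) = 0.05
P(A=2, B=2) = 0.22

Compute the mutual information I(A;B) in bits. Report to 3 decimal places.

0.291 bits

Marginals: p(A) = (0.3500, 0.6500), p(B) = (0.5000, 0.2700, 0.2300).
I(A;B) = H(A) + H(B) − H(A,B).
H(A) = 0.9341, H(B) = 1.4977, H(A,B) = 2.1412.
I(A;B) = 0.9341 + 1.4977 − 2.1412 = 0.291 bits.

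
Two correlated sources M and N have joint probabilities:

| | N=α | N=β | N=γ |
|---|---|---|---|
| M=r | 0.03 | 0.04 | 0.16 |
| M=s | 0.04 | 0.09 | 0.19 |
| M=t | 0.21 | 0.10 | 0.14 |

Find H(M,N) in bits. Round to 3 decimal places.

2.916 bits

H(M,N) = −Σ p(x,y)·log₂ p(x,y) over all 9 cells.
  cell (r,α): −0.03·log₂0.03 = 0.1518
  cell (r,β): −0.04·log₂0.04 = 0.1858
  cell (r,γ): −0.16·log₂0.16 = 0.4230
  cell (s,α): −0.04·log₂0.04 = 0.1858
  cell (s,β): −0.09·log₂0.09 = 0.3127
  cell (s,γ): −0.19·log₂0.19 = 0.4552
  cell (t,α): −0.21·log₂0.21 = 0.4728
  cell (t,β): −0.10·log₂0.10 = 0.3322
  cell (t,γ): −0.14·log₂0.14 = 0.3971
Sum = 2.916 bits.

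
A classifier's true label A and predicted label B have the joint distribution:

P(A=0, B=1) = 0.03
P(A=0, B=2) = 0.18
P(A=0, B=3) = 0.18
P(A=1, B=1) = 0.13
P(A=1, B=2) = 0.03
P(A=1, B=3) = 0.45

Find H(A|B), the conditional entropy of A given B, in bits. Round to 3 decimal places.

Marginals: p(A) = (0.3900, 0.6100), p(B) = (0.1600, 0.2100, 0.6300).
H(A|B) = Σ p(B) · H(A|B=·).
  B=1: p=0.1600, H(A|B=1) = 0.6962
  B=2: p=0.2100, H(A|B=2) = 0.5917
  B=3: p=0.6300, H(A|B=3) = 0.8631
Weighted sum = 0.779 bits.

0.779 bits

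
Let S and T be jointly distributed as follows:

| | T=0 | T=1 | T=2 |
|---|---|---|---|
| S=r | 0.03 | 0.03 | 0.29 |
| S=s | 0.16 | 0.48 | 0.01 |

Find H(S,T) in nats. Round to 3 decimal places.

1.261 nats

H(S,T) = −Σ p(x,y)·ln p(x,y) over all 6 cells.
  cell (r,0): −0.03·ln0.03 = 0.1052
  cell (r,1): −0.03·ln0.03 = 0.1052
  cell (r,2): −0.29·ln0.29 = 0.3590
  cell (s,0): −0.16·ln0.16 = 0.2932
  cell (s,1): −0.48·ln0.48 = 0.3523
  cell (s,2): −0.01·ln0.01 = 0.0461
Sum = 1.261 nats.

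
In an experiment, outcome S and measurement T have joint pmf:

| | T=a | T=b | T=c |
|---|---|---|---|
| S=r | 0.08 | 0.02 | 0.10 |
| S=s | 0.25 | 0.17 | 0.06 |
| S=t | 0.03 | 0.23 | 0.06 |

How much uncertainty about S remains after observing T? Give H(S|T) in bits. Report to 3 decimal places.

1.261 bits

Chain rule: H(S|T) = H(S,T) − H(T).
Marginals: p(S) = (0.2000, 0.4800, 0.3200), p(T) = (0.3600, 0.4200, 0.2200).
H(S,T) = 2.7977 bits; H(T) = 1.5368 bits.
H(S|T) = 2.7977 − 1.5368 = 1.261 bits.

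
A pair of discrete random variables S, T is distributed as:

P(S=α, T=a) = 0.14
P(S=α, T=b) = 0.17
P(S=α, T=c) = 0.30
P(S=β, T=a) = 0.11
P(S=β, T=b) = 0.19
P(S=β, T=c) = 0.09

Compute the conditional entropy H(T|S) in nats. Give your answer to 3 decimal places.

1.044 nats

Chain rule: H(T|S) = H(S,T) − H(S).
Marginals: p(S) = (0.6100, 0.3900), p(T) = (0.2500, 0.3600, 0.3900).
H(S,T) = 1.7127 nats; H(S) = 0.6687 nats.
H(T|S) = 1.7127 − 0.6687 = 1.044 nats.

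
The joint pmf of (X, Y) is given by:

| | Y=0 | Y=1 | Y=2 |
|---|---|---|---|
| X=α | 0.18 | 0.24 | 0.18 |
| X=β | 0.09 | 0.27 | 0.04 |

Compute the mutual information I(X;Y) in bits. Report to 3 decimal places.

Marginals: p(X) = (0.6000, 0.4000), p(Y) = (0.2700, 0.5100, 0.2200).
I(X;Y) = Σ p(x,y)·log₂[p(x,y)/(p(x)p(y))].
  (α,0): 0.18·log₂(1.1111) = 0.0274
  (α,1): 0.24·log₂(0.7843) = -0.0841
  (α,2): 0.18·log₂(1.3636) = 0.0805
  (β,0): 0.09·log₂(0.8333) = -0.0237
  (β,1): 0.27·log₂(1.3235) = 0.1092
  (β,2): 0.04·log₂(0.4545) = -0.0455
Sum = 0.064 bits.

0.064 bits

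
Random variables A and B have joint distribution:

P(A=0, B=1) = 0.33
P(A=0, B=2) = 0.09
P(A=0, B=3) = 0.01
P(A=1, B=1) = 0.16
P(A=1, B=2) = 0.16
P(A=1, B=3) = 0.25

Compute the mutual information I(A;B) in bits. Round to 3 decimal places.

0.242 bits

Marginals: p(A) = (0.4300, 0.5700), p(B) = (0.4900, 0.2500, 0.2600).
I(A;B) = Σ p(x,y)·log₂[p(x,y)/(p(x)p(y))].
  (0,1): 0.33·log₂(1.5662) = 0.2136
  (0,2): 0.09·log₂(0.8372) = -0.0231
  (0,3): 0.01·log₂(0.0894) = -0.0348
  (1,1): 0.16·log₂(0.5729) = -0.1286
  (1,2): 0.16·log₂(1.1228) = 0.0267
  (1,3): 0.25·log₂(1.6869) = 0.1886
Sum = 0.242 bits.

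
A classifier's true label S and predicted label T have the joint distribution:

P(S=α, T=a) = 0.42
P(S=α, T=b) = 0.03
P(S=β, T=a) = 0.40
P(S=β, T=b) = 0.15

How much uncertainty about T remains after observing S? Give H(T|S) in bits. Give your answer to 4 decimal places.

Marginals: p(S) = (0.4500, 0.5500), p(T) = (0.8200, 0.1800).
H(T|S) = Σ p(S) · H(T|S=·).
  S=α: p=0.4500, H(T|S=α) = 0.3534
  S=β: p=0.5500, H(T|S=β) = 0.8454
Weighted sum = 0.6240 bits.

0.6240 bits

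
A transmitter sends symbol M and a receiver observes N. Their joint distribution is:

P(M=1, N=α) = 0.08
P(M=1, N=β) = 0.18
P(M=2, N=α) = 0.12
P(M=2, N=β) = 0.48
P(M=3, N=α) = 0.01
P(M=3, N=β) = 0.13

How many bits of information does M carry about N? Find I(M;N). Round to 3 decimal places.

0.025 bits

Marginals: p(M) = (0.2600, 0.6000, 0.1400), p(N) = (0.2100, 0.7900).
I(M;N) = Σ p(x,y)·log₂[p(x,y)/(p(x)p(y))].
  (1,α): 0.08·log₂(1.4652) = 0.0441
  (1,β): 0.18·log₂(0.8763) = -0.0343
  (2,α): 0.12·log₂(0.9524) = -0.0084
  (2,β): 0.48·log₂(1.0127) = 0.0087
  (3,α): 0.01·log₂(0.3401) = -0.0156
  (3,β): 0.13·log₂(1.1754) = 0.0303
Sum = 0.025 bits.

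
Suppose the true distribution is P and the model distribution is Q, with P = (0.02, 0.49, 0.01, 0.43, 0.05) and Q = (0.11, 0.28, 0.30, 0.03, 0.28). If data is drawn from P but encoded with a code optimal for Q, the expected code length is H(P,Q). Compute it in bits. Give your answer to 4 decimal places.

H(P,Q) = −Σ p·log₂ q.
  −0.02·log₂(0.11) = 0.06369
  −0.49·log₂(0.28) = 0.89989
  −0.01·log₂(0.30) = 0.01737
  −0.43·log₂(0.03) = 2.17532
  −0.05·log₂(0.28) = 0.09183
H(P,Q) = 3.2481 bits.

3.2481 bits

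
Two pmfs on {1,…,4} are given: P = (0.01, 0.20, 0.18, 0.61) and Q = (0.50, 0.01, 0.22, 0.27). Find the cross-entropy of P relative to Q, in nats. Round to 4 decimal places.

H(P,Q) = −Σ p·ln q.
  −0.01·ln(0.50) = 0.00693
  −0.20·ln(0.01) = 0.92103
  −0.18·ln(0.22) = 0.27254
  −0.61·ln(0.27) = 0.79869
H(P,Q) = 1.9992 nats.

1.9992 nats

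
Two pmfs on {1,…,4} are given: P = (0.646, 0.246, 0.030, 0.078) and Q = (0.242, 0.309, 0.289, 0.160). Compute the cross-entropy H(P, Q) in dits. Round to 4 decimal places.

0.6018 dits

H(P,Q) = −Σ p·log₁₀ q.
  −0.646·log₁₀(0.242) = 0.39806
  −0.246·log₁₀(0.309) = 0.12547
  −0.030·log₁₀(0.289) = 0.01617
  −0.078·log₁₀(0.160) = 0.06208
H(P,Q) = 0.6018 dits.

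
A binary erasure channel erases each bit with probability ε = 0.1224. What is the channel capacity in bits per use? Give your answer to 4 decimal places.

0.8776 bits

Binary erasure channel: capacity C = 1 − ε.
C = 1 − 0.1224 = 0.8776 bits per channel use.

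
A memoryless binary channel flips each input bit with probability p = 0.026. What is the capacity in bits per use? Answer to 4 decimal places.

0.8261 bits

Binary symmetric channel: C = 1 − h₂(ε) where h₂ is the binary entropy function.
h₂(0.026) = −0.026·log₂0.026 − 0.974·log₂0.974 = 0.1739.
C = 1 − 0.1739 = 0.8261 bits per channel use.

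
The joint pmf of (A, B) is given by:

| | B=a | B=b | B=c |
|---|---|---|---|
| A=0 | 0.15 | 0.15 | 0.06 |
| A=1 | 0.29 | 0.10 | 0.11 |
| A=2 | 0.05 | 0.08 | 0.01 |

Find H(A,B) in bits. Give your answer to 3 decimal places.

H(A,B) = −Σ p(x,y)·log₂ p(x,y) over all 9 cells.
  cell (0,a): −0.15·log₂0.15 = 0.4105
  cell (0,b): −0.15·log₂0.15 = 0.4105
  cell (0,c): −0.06·log₂0.06 = 0.2435
  cell (1,a): −0.29·log₂0.29 = 0.5179
  cell (1,b): −0.10·log₂0.10 = 0.3322
  cell (1,c): −0.11·log₂0.11 = 0.3503
  cell (2,a): −0.05·log₂0.05 = 0.2161
  cell (2,b): −0.08·log₂0.08 = 0.2915
  cell (2,c): −0.01·log₂0.01 = 0.0664
Sum = 2.839 bits.

2.839 bits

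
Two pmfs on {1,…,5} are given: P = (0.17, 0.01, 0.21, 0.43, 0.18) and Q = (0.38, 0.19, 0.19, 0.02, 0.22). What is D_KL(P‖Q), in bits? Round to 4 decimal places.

1.6417 bits

D(P‖Q) = Σ p·log₂(p/q).
  0.17·log₂(0.17/0.38) = -0.19728
  0.01·log₂(0.01/0.19) = -0.04248
  0.21·log₂(0.21/0.19) = 0.03032
  0.43·log₂(0.43/0.02) = 1.90329
  0.18·log₂(0.18/0.22) = -0.05211
D(P‖Q) = 1.6417 bits.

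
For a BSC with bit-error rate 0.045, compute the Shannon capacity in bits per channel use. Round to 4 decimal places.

0.7352 bits

Binary symmetric channel: C = 1 − h₂(ε) where h₂ is the binary entropy function.
h₂(0.045) = −0.045·log₂0.045 − 0.955·log₂0.955 = 0.2648.
C = 1 − 0.2648 = 0.7352 bits per channel use.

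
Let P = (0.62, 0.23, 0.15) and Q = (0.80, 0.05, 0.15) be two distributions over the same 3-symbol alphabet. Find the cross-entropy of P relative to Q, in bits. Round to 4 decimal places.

H(P,Q) = −Σ p·log₂ q.
  −0.62·log₂(0.80) = 0.19960
  −0.23·log₂(0.05) = 0.99404
  −0.15·log₂(0.15) = 0.41054
H(P,Q) = 1.6042 bits.

1.6042 bits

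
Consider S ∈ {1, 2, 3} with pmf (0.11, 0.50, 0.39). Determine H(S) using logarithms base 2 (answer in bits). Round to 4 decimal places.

1.3801 bits

H(S) = −Σ p·log₂ p.
  −(0.11)·log₂(0.11) = 0.35029
  −(0.50)·log₂(0.50) = 0.50000
  −(0.39)·log₂(0.39) = 0.52980
Sum: 0.35029 + 0.50000 + 0.52980 = 1.3801 bits.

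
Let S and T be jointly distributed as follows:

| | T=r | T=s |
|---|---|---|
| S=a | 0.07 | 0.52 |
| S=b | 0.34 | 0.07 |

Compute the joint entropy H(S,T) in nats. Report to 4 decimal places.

1.0791 nats

H(S,T) = −Σ p(x,y)·ln p(x,y) over all 4 cells.
  cell (a,r): −0.07·ln0.07 = 0.18615
  cell (a,s): −0.52·ln0.52 = 0.34004
  cell (b,r): −0.34·ln0.34 = 0.36680
  cell (b,s): −0.07·ln0.07 = 0.18615
Sum = 1.0791 nats.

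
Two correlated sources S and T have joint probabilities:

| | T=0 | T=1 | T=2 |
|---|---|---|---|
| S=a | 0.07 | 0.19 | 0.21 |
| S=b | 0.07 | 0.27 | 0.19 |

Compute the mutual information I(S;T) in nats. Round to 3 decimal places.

0.006 nats

Marginals: p(S) = (0.4700, 0.5300), p(T) = (0.1400, 0.4600, 0.4000).
I(S;T) = Σ p(x,y)·ln[p(x,y)/(p(x)p(y))].
  (a,0): 0.07·ln(1.0638) = 0.0043
  (a,1): 0.19·ln(0.8788) = -0.0245
  (a,2): 0.21·ln(1.1170) = 0.0232
  (b,0): 0.07·ln(0.9434) = -0.0041
  (b,1): 0.27·ln(1.1075) = 0.0276
  (b,2): 0.19·ln(0.8962) = -0.0208
Sum = 0.006 nats.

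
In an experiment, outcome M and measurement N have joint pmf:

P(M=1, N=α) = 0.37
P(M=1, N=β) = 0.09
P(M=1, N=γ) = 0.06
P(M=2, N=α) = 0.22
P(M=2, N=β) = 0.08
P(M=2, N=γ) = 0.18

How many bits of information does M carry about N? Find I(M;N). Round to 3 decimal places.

0.072 bits

Marginals: p(M) = (0.5200, 0.4800), p(N) = (0.5900, 0.1700, 0.2400).
I(M;N) = H(M) + H(N) − H(M,N).
H(M) = 0.9988, H(N) = 1.3778, H(M,N) = 2.3043.
I(M;N) = 0.9988 + 1.3778 − 2.3043 = 0.072 bits.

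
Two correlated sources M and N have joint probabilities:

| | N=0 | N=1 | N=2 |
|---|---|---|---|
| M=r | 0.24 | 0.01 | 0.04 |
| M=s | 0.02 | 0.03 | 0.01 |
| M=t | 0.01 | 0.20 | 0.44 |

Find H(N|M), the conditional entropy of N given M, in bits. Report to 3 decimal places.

Chain rule: H(N|M) = H(M,N) − H(M).
Marginals: p(M) = (0.2900, 0.0600, 0.6500), p(N) = (0.2700, 0.2400, 0.4900).
H(M,N) = 2.1294 bits; H(M) = 1.1654 bits.
H(N|M) = 2.1294 − 1.1654 = 0.964 bits.

0.964 bits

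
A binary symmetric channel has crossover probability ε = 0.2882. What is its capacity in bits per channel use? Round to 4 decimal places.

0.1336 bits

Binary symmetric channel: C = 1 − h₂(ε) where h₂ is the binary entropy function.
h₂(0.2882) = −0.2882·log₂0.2882 − 0.7118·log₂0.7118 = 0.8664.
C = 1 − 0.8664 = 0.1336 bits per channel use.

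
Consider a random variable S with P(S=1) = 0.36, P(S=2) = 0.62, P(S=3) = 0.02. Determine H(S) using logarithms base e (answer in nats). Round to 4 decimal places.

0.7424 nats

H(S) = −Σ p·ln p.
  −(0.36)·ln(0.36) = 0.36779
  −(0.62)·ln(0.62) = 0.29638
  −(0.02)·ln(0.02) = 0.07824
Sum: 0.36779 + 0.29638 + 0.07824 = 0.7424 nats.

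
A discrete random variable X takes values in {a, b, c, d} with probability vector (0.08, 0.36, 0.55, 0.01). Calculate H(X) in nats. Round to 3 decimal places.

H(X) = −Σ p·ln p.
  −(0.08)·ln(0.08) = 0.2021
  −(0.36)·ln(0.36) = 0.3678
  −(0.55)·ln(0.55) = 0.3288
  −(0.01)·ln(0.01) = 0.0461
Sum: 0.2021 + 0.3678 + 0.3288 + 0.0461 = 0.945 nats.

0.945 nats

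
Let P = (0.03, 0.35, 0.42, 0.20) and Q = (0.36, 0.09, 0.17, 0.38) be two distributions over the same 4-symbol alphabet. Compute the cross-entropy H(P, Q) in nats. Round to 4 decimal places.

H(P,Q) = −Σ p·ln q.
  −0.03·ln(0.36) = 0.03065
  −0.35·ln(0.09) = 0.84278
  −0.42·ln(0.17) = 0.74422
  −0.20·ln(0.38) = 0.19352
H(P,Q) = 1.8112 nats.

1.8112 nats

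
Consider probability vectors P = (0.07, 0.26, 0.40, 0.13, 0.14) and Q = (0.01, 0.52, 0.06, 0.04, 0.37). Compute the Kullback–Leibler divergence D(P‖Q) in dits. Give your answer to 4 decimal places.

D(P‖Q) = Σ p·log₁₀(p/q).
  0.07·log₁₀(0.07/0.01) = 0.05916
  0.26·log₁₀(0.26/0.52) = -0.07827
  0.40·log₁₀(0.40/0.06) = 0.32956
  0.13·log₁₀(0.13/0.04) = 0.06654
  0.14·log₁₀(0.14/0.37) = -0.05909
D(P‖Q) = 0.3179 dits.

0.3179 dits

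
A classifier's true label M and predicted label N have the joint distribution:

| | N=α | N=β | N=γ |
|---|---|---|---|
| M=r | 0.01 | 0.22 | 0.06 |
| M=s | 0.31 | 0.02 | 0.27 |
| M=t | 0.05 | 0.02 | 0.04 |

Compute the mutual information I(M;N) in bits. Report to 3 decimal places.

Marginals: p(M) = (0.2900, 0.6000, 0.1100), p(N) = (0.3700, 0.2600, 0.3700).
I(M;N) = H(M) + H(N) − H(M,N).
H(M) = 1.3104, H(N) = 1.5667, H(M,N) = 2.4520.
I(M;N) = 1.3104 + 1.5667 − 2.4520 = 0.425 bits.

0.425 bits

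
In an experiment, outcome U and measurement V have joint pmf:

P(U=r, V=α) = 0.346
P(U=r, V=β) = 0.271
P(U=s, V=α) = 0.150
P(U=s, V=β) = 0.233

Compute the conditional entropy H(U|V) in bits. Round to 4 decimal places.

0.9405 bits

Marginals: p(U) = (0.6170, 0.3830), p(V) = (0.4960, 0.5040).
H(U|V) = Σ p(V) · H(U|V=·).
  V=α: p=0.4960, H(U|V=α) = 0.8842
  V=β: p=0.5040, H(U|V=β) = 0.9959
Weighted sum = 0.9405 bits.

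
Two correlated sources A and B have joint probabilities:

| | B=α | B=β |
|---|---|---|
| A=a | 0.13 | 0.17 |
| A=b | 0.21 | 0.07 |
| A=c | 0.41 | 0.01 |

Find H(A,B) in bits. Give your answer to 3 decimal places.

H(A,B) = −Σ p(x,y)·log₂ p(x,y) over all 6 cells.
  cell (a,α): −0.13·log₂0.13 = 0.3826
  cell (a,β): −0.17·log₂0.17 = 0.4346
  cell (b,α): −0.21·log₂0.21 = 0.4728
  cell (b,β): −0.07·log₂0.07 = 0.2686
  cell (c,α): −0.41·log₂0.41 = 0.5274
  cell (c,β): −0.01·log₂0.01 = 0.0664
Sum = 2.152 bits.

2.152 bits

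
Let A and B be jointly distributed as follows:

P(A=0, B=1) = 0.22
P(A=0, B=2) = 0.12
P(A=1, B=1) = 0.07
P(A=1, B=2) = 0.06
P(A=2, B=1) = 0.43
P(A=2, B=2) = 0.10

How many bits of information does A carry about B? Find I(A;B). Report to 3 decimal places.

Marginals: p(A) = (0.3400, 0.1300, 0.5300), p(B) = (0.7200, 0.2800).
I(A;B) = Σ p(x,y)·log₂[p(x,y)/(p(x)p(y))].
  (0,1): 0.22·log₂(0.8987) = -0.0339
  (0,2): 0.12·log₂(1.2605) = 0.0401
  (1,1): 0.07·log₂(0.7479) = -0.0293
  (1,2): 0.06·log₂(1.6484) = 0.0433
  (2,1): 0.43·log₂(1.1268) = 0.0741
  (2,2): 0.10·log₂(0.6739) = -0.0569
Sum = 0.037 bits.

0.037 bits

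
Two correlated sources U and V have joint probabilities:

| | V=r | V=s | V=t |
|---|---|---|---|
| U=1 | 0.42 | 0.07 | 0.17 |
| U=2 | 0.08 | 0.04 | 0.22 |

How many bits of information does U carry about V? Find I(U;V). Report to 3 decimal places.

Marginals: p(U) = (0.6600, 0.3400), p(V) = (0.5000, 0.1100, 0.3900).
I(U;V) = Σ p(x,y)·log₂[p(x,y)/(p(x)p(y))].
  (1,r): 0.42·log₂(1.2727) = 0.1461
  (1,s): 0.07·log₂(0.9642) = -0.0037
  (1,t): 0.17·log₂(0.6605) = -0.1017
  (2,r): 0.08·log₂(0.4706) = -0.0870
  (2,s): 0.04·log₂(1.0695) = 0.0039
  (2,t): 0.22·log₂(1.6591) = 0.1607
Sum = 0.118 bits.

0.118 bits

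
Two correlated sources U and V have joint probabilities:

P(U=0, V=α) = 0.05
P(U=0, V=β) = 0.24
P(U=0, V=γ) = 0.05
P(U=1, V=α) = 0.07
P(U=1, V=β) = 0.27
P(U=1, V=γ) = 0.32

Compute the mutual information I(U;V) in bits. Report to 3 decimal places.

Marginals: p(U) = (0.3400, 0.6600), p(V) = (0.1200, 0.5100, 0.3700).
I(U;V) = H(U) + H(V) − H(U,V).
H(U) = 0.9248, H(V) = 1.3932, H(U,V) = 2.2309.
I(U;V) = 0.9248 + 1.3932 − 2.2309 = 0.087 bits.

0.087 bits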